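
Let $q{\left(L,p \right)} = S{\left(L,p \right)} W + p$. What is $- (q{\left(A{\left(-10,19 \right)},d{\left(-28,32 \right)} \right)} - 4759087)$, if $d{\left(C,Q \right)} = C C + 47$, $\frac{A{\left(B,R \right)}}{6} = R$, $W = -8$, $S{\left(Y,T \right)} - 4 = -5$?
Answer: $4758248$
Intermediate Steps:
$S{\left(Y,T \right)} = -1$ ($S{\left(Y,T \right)} = 4 - 5 = -1$)
$A{\left(B,R \right)} = 6 R$
$d{\left(C,Q \right)} = 47 + C^{2}$ ($d{\left(C,Q \right)} = C^{2} + 47 = 47 + C^{2}$)
$q{\left(L,p \right)} = 8 + p$ ($q{\left(L,p \right)} = \left(-1\right) \left(-8\right) + p = 8 + p$)
$- (q{\left(A{\left(-10,19 \right)},d{\left(-28,32 \right)} \right)} - 4759087) = - (\left(8 + \left(47 + \left(-28\right)^{2}\right)\right) - 4759087) = - (\left(8 + \left(47 + 784\right)\right) - 4759087) = - (\left(8 + 831\right) - 4759087) = - (839 - 4759087) = \left(-1\right) \left(-4758248\right) = 4758248$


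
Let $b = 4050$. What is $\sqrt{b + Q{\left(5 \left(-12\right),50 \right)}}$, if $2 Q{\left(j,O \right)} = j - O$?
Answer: $\sqrt{3995} \approx 63.206$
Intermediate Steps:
$Q{\left(j,O \right)} = \frac{j}{2} - \frac{O}{2}$ ($Q{\left(j,O \right)} = \frac{j - O}{2} = \frac{j}{2} - \frac{O}{2}$)
$\sqrt{b + Q{\left(5 \left(-12\right),50 \right)}} = \sqrt{4050 + \left(\frac{5 \left(-12\right)}{2} - 25\right)} = \sqrt{4050 + \left(\frac{1}{2} \left(-60\right) - 25\right)} = \sqrt{4050 - 55} = \sqrt{3995}$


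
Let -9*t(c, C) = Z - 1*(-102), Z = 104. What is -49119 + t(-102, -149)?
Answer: -442277/9 ≈ -49142.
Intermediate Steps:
t(c, C) = -206/9 (t(c, C) = -(104 - 1*(-102))/9 = -(104 + 102)/9 = -⅑*206 = -206/9)
-49119 + t(-102, -149) = -49119 - 206/9 = -442277/9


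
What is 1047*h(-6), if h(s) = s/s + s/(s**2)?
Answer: 1745/2 ≈ 872.50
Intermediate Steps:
h(s) = 1 + 1/s (h(s) = 1 + s/s**2 = 1 + 1/s)
1047*h(-6) = 1047*((1 - 6)/(-6)) = 1047*(-1/6*(-5)) = 1047*(5/6) = 1745/2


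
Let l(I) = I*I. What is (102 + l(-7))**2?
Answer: 22801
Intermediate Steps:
l(I) = I**2
(102 + l(-7))**2 = (102 + (-7)**2)**2 = (102 + 49)**2 = 151**2 = 22801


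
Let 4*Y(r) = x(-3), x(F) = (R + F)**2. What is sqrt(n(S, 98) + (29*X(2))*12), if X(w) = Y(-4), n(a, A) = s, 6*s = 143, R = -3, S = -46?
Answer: sqrt(113610)/6 ≈ 56.177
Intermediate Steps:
s = 143/6 (s = (1/6)*143 = 143/6 ≈ 23.833)
n(a, A) = 143/6
x(F) = (-3 + F)**2
Y(r) = 9 (Y(r) = (-3 - 3)**2/4 = (1/4)*(-6)**2 = (1/4)*36 = 9)
X(w) = 9
sqrt(n(S, 98) + (29*X(2))*12) = sqrt(143/6 + (29*9)*12) = sqrt(143/6 + 261*12) = sqrt(143/6 + 3132) = sqrt(18935/6) = sqrt(113610)/6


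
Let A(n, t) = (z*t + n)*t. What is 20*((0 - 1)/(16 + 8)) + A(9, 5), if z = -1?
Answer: 115/6 ≈ 19.167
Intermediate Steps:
A(n, t) = t*(n - t) (A(n, t) = (-t + n)*t = (n - t)*t = t*(n - t))
20*((0 - 1)/(16 + 8)) + A(9, 5) = 20*((0 - 1)/(16 + 8)) + 5*(9 - 1*5) = 20*(-1/24) + 5*(9 - 5) = 20*(-1*1/24) + 5*4 = 20*(-1/24) + 20 = -5/6 + 20 = 115/6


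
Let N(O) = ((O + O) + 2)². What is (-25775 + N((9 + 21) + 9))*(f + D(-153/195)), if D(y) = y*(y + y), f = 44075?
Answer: -144322109675/169 ≈ -8.5398e+8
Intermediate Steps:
N(O) = (2 + 2*O)² (N(O) = (2*O + 2)² = (2 + 2*O)²)
D(y) = 2*y² (D(y) = y*(2*y) = 2*y²)
(-25775 + N((9 + 21) + 9))*(f + D(-153/195)) = (-25775 + 4*(1 + ((9 + 21) + 9))²)*(44075 + 2*(-153/195)²) = (-25775 + 4*(1 + (30 + 9))²)*(44075 + 2*(-153*1/195)²) = (-25775 + 4*(1 + 39)²)*(44075 + 2*(-51/65)²) = (-25775 + 4*40²)*(44075 + 2*(2601/4225)) = (-25775 + 4*1600)*(44075 + 5202/4225) = (-25775 + 6400)*(186222077/4225) = -19375*186222077/4225 = -144322109675/169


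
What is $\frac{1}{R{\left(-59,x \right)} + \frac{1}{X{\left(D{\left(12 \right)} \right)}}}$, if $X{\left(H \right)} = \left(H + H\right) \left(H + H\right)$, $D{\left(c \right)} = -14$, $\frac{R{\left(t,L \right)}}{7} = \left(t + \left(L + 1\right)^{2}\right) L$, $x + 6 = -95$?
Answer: $- \frac{784}{5510177007} \approx -1.4228 \cdot 10^{-7}$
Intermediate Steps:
$x = -101$ ($x = -6 - 95 = -101$)
$R{\left(t,L \right)} = 7 L \left(t + \left(1 + L\right)^{2}\right)$ ($R{\left(t,L \right)} = 7 \left(t + \left(L + 1\right)^{2}\right) L = 7 \left(t + \left(1 + L\right)^{2}\right) L = 7 L \left(t + \left(1 + L\right)^{2}\right)$)
$X{\left(H \right)} = 4 H^{2}$ ($X{\left(H \right)} = 2 H 2 H = 4 H^{2}$)
$\frac{1}{R{\left(-59,x \right)} + \frac{1}{X{\left(D{\left(12 \right)} \right)}}} = \frac{1}{7 \left(-101\right) \left(-59 + \left(1 - 101\right)^{2}\right) + \frac{1}{4 \left(-14\right)^{2}}} = \frac{1}{7 \left(-101\right) \left(-59 + \left(-100\right)^{2}\right) + \frac{1}{4 \cdot 196}} = \frac{1}{7 \left(-101\right) \left(-59 + 10000\right) + \frac{1}{784}} = \frac{1}{7 \left(-101\right) 9941 + \frac{1}{784}} = \frac{1}{-7028287 + \frac{1}{784}} = \frac{1}{- \frac{5510177007}{784}} = - \frac{784}{5510177007}$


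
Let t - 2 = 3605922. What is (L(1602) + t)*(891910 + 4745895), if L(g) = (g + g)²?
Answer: 78205037569700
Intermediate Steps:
t = 3605924 (t = 2 + 3605922 = 3605924)
L(g) = 4*g² (L(g) = (2*g)² = 4*g²)
(L(1602) + t)*(891910 + 4745895) = (4*1602² + 3605924)*(891910 + 4745895) = (4*2566404 + 3605924)*5637805 = (10265616 + 3605924)*5637805 = 13871540*5637805 = 78205037569700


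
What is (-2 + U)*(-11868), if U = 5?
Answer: -35604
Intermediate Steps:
(-2 + U)*(-11868) = (-2 + 5)*(-11868) = 3*(-11868) = -35604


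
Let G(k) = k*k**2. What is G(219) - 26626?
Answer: 10476833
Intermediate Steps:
G(k) = k**3
G(219) - 26626 = 219**3 - 26626 = 10503459 - 26626 = 10476833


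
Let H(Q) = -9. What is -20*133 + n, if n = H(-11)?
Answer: -2669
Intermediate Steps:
n = -9
-20*133 + n = -20*133 - 9 = -2660 - 9 = -2669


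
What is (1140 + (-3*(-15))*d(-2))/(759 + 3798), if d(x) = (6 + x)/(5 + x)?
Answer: 400/1519 ≈ 0.26333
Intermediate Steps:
d(x) = (6 + x)/(5 + x)
(1140 + (-3*(-15))*d(-2))/(759 + 3798) = (1140 + (-3*(-15))*((6 - 2)/(5 - 2)))/(759 + 3798) = (1140 + 45*(4/3))/4557 = (1140 + 45*((⅓)*4))*(1/4557) = (1140 + 45*(4/3))*(1/4557) = (1140 + 60)*(1/4557) = 1200*(1/4557) = 400/1519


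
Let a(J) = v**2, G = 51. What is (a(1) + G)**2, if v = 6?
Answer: 7569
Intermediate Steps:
a(J) = 36 (a(J) = 6**2 = 36)
(a(1) + G)**2 = (36 + 51)**2 = 87**2 = 7569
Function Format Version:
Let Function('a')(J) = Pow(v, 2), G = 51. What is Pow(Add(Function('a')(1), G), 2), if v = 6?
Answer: 7569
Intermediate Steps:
Function('a')(J) = 36 (Function('a')(J) = Pow(6, 2) = 36)
Pow(Add(Function('a')(1), G), 2) = Pow(Add(36, 51), 2) = Pow(87, 2) = 7569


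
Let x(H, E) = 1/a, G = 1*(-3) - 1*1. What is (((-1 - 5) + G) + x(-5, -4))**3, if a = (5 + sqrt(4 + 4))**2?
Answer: -23326973593/24137569 - 489762940*sqrt(2)/24137569 ≈ -995.11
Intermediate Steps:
G = -4 (G = -3 - 1 = -4)
a = (5 + 2*sqrt(2))**2 (a = (5 + sqrt(8))**2 = (5 + 2*sqrt(2))**2 ≈ 61.284)
x(H, E) = 1/(33 + 20*sqrt(2))
(((-1 - 5) + G) + x(-5, -4))**3 = (((-1 - 5) - 4) + (33/289 - 20*sqrt(2)/289))**3 = ((-6 - 4) + (33/289 - 20*sqrt(2)/289))**3 = (-10 + (33/289 - 20*sqrt(2)/289))**3 = (-2857/289 - 20*sqrt(2)/289)**3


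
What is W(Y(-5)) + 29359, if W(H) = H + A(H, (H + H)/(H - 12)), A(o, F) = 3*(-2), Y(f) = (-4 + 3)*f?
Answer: 29358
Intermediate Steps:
Y(f) = -f
A(o, F) = -6
W(H) = -6 + H (W(H) = H - 6 = -6 + H)
W(Y(-5)) + 29359 = (-6 - 1*(-5)) + 29359 = (-6 + 5) + 29359 = -1 + 29359 = 29358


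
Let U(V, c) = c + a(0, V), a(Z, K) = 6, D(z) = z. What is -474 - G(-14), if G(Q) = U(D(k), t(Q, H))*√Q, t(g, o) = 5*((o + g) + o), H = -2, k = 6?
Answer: -474 + 84*I*√14 ≈ -474.0 + 314.3*I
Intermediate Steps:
t(g, o) = 5*g + 10*o (t(g, o) = 5*((g + o) + o) = 5*(g + 2*o) = 5*g + 10*o)
U(V, c) = 6 + c (U(V, c) = c + 6 = 6 + c)
G(Q) = √Q*(-14 + 5*Q) (G(Q) = (6 + (5*Q + 10*(-2)))*√Q = (6 + (5*Q - 20))*√Q = (6 + (-20 + 5*Q))*√Q = (-14 + 5*Q)*√Q = √Q*(-14 + 5*Q))
-474 - G(-14) = -474 - √(-14)*(-14 + 5*(-14)) = -474 - I*√14*(-14 - 70) = -474 - I*√14*(-84) = -474 - (-84)*I*√14 = -474 + 84*I*√14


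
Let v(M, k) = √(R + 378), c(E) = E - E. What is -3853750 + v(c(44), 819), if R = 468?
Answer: -3853750 + 3*√94 ≈ -3.8537e+6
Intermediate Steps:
c(E) = 0
v(M, k) = 3*√94 (v(M, k) = √(468 + 378) = √846 = 3*√94)
-3853750 + v(c(44), 819) = -3853750 + 3*√94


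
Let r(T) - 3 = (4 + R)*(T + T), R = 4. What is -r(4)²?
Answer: -4489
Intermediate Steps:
r(T) = 3 + 16*T (r(T) = 3 + (4 + 4)*(T + T) = 3 + 8*(2*T) = 3 + 16*T)
-r(4)² = -(3 + 16*4)² = -(3 + 64)² = -1*67² = -1*4489 = -4489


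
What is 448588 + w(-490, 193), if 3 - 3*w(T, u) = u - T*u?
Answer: 1251004/3 ≈ 4.1700e+5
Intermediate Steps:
w(T, u) = 1 - u/3 + T*u/3 (w(T, u) = 1 - (u - T*u)/3 = 1 + (-u/3 + T*u/3) = 1 - u/3 + T*u/3)
448588 + w(-490, 193) = 448588 + (1 - 1/3*193 + (1/3)*(-490)*193) = 448588 + (1 - 193/3 - 94570/3) = 448588 - 94760/3 = 1251004/3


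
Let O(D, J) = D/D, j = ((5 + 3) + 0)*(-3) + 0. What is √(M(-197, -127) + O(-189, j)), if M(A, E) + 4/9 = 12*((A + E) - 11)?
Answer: 5*I*√1447/3 ≈ 63.399*I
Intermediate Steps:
M(A, E) = -1192/9 + 12*A + 12*E (M(A, E) = -4/9 + 12*((A + E) - 11) = -4/9 + 12*(-11 + A + E) = -4/9 + (-132 + 12*A + 12*E) = -1192/9 + 12*A + 12*E)
j = -24 (j = (8 + 0)*(-3) + 0 = 8*(-3) + 0 = -24 + 0 = -24)
O(D, J) = 1
√(M(-197, -127) + O(-189, j)) = √((-1192/9 + 12*(-197) + 12*(-127)) + 1) = √((-1192/9 - 2364 - 1524) + 1) = √(-36184/9 + 1) = √(-36175/9) = 5*I*√1447/3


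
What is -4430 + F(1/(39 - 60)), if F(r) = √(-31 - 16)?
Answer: -4430 + I*√47 ≈ -4430.0 + 6.8557*I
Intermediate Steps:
F(r) = I*√47 (F(r) = √(-47) = I*√47)
-4430 + F(1/(39 - 60)) = -4430 + I*√47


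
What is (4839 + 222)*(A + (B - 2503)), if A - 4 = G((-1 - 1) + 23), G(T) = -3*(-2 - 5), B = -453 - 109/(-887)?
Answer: -13157020968/887 ≈ -1.4833e+7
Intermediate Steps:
B = -401702/887 (B = -453 - 109*(-1)/887 = -453 - 1*(-109/887) = -453 + 109/887 = -401702/887 ≈ -452.88)
G(T) = 21 (G(T) = -3*(-7) = 21)
A = 25 (A = 4 + 21 = 25)
(4839 + 222)*(A + (B - 2503)) = (4839 + 222)*(25 + (-401702/887 - 2503)) = 5061*(25 - 2621863/887) = 5061*(-2599688/887) = -13157020968/887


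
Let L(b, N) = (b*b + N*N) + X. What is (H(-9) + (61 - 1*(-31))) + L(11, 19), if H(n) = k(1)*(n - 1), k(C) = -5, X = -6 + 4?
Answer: 622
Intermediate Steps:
X = -2
L(b, N) = -2 + N² + b² (L(b, N) = (b*b + N*N) - 2 = (b² + N²) - 2 = (N² + b²) - 2 = -2 + N² + b²)
H(n) = 5 - 5*n (H(n) = -5*(n - 1) = -5*(-1 + n) = 5 - 5*n)
(H(-9) + (61 - 1*(-31))) + L(11, 19) = ((5 - 5*(-9)) + (61 - 1*(-31))) + (-2 + 19² + 11²) = ((5 + 45) + (61 + 31)) + (-2 + 361 + 121) = (50 + 92) + 480 = 142 + 480 = 622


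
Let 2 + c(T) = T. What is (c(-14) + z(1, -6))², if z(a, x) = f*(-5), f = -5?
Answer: 81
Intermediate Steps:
z(a, x) = 25 (z(a, x) = -5*(-5) = 25)
c(T) = -2 + T
(c(-14) + z(1, -6))² = ((-2 - 14) + 25)² = (-16 + 25)² = 9² = 81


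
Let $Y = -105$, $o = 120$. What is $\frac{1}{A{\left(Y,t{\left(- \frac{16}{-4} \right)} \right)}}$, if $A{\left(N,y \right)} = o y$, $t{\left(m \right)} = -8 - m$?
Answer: $- \frac{1}{1440} \approx -0.00069444$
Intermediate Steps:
$A{\left(N,y \right)} = 120 y$
$\frac{1}{A{\left(Y,t{\left(- \frac{16}{-4} \right)} \right)}} = \frac{1}{120 \left(-8 - - \frac{16}{-4}\right)} = \frac{1}{120 \left(-8 - \left(-16\right) \left(- \frac{1}{4}\right)\right)} = \frac{1}{120 \left(-8 - 4\right)} = \frac{1}{120 \left(-12\right)} = \frac{1}{-1440} = - \frac{1}{1440}$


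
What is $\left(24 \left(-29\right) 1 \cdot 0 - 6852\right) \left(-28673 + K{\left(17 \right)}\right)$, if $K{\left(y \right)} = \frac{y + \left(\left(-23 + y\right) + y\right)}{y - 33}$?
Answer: $196479387$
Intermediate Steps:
$K{\left(y \right)} = \frac{-23 + 3 y}{-33 + y}$ ($K{\left(y \right)} = \frac{y + \left(-23 + 2 y\right)}{-33 + y} = \frac{-23 + 3 y}{-33 + y}$)
$\left(24 \left(-29\right) 1 \cdot 0 - 6852\right) \left(-28673 + K{\left(17 \right)}\right) = \left(24 \left(-29\right) 1 \cdot 0 - 6852\right) \left(-28673 + \frac{-23 + 3 \cdot 17}{-33 + 17}\right) = \left(\left(-696\right) 0 - 6852\right) \left(-28673 + \frac{-23 + 51}{-16}\right) = \left(0 - 6852\right) \left(-28673 - \frac{7}{4}\right) = - 6852 \left(-28673 - \frac{7}{4}\right) = \left(-6852\right) \left(- \frac{114699}{4}\right) = 196479387$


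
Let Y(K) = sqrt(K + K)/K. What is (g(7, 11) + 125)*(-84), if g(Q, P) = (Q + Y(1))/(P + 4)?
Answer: -52696/5 - 28*sqrt(2)/5 ≈ -10547.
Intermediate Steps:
Y(K) = sqrt(2)/sqrt(K) (Y(K) = sqrt(2*K)/K = (sqrt(2)*sqrt(K))/K = sqrt(2)/sqrt(K))
g(Q, P) = (Q + sqrt(2))/(4 + P) (g(Q, P) = (Q + sqrt(2)/sqrt(1))/(P + 4) = (Q + sqrt(2)*1)/(4 + P) = (Q + sqrt(2))/(4 + P))
(g(7, 11) + 125)*(-84) = ((7 + sqrt(2))/(4 + 11) + 125)*(-84) = ((7 + sqrt(2))/15 + 125)*(-84) = ((7/15 + sqrt(2)/15) + 125)*(-84) = (1882/15 + sqrt(2)/15)*(-84) = -52696/5 - 28*sqrt(2)/5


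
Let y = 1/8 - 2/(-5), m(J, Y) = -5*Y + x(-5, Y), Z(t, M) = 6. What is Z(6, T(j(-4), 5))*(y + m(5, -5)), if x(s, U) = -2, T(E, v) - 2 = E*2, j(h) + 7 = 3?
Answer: 2823/20 ≈ 141.15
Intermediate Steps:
j(h) = -4 (j(h) = -7 + 3 = -4)
T(E, v) = 2 + 2*E (T(E, v) = 2 + E*2 = 2 + 2*E)
m(J, Y) = -2 - 5*Y (m(J, Y) = -5*Y - 2 = -2 - 5*Y)
y = 21/40 (y = 1*(⅛) - 2*(-⅕) = ⅛ + ⅖ = 21/40 ≈ 0.52500)
Z(6, T(j(-4), 5))*(y + m(5, -5)) = 6*(21/40 + (-2 - 5*(-5))) = 6*(21/40 + (-2 + 25)) = 6*(21/40 + 23) = 6*(941/40) = 2823/20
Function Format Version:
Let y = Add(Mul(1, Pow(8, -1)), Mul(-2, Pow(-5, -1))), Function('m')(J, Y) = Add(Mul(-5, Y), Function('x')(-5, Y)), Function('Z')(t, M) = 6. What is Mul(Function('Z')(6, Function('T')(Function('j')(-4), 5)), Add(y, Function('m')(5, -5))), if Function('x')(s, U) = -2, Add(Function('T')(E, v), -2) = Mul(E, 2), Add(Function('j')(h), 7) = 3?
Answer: Rational(2823, 20) ≈ 141.15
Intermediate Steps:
Function('j')(h) = -4 (Function('j')(h) = Add(-7, 3) = -4)
Function('T')(E, v) = Add(2, Mul(2, E)) (Function('T')(E, v) = Add(2, Mul(E, 2)) = Add(2, Mul(2, E)))
Function('m')(J, Y) = Add(-2, Mul(-5, Y)) (Function('m')(J, Y) = Add(Mul(-5, Y), -2) = Add(-2, Mul(-5, Y)))
y = Rational(21, 40) (y = Add(Mul(1, Rational(1, 8)), Mul(-2, Rational(-1, 5))) = Add(Rational(1, 8), Rational(2, 5)) = Rational(21, 40) ≈ 0.52500)
Mul(Function('Z')(6, Function('T')(Function('j')(-4), 5)), Add(y, Function('m')(5, -5))) = Mul(6, Add(Rational(21, 40), Add(-2, Mul(-5, -5)))) = Mul(6, Add(Rational(21, 40), Add(-2, 25))) = Mul(6, Add(Rational(21, 40), 23)) = Mul(6, Rational(941, 40)) = Rational(2823, 20)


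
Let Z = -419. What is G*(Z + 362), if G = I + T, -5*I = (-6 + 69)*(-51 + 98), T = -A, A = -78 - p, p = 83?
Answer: 122892/5 ≈ 24578.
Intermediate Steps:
A = -161 (A = -78 - 1*83 = -78 - 83 = -161)
T = 161 (T = -1*(-161) = 161)
I = -2961/5 (I = -(-6 + 69)*(-51 + 98)/5 = -63*47/5 = -1/5*2961 = -2961/5 ≈ -592.20)
G = -2156/5 (G = -2961/5 + 161 = -2156/5 ≈ -431.20)
G*(Z + 362) = -2156*(-419 + 362)/5 = -2156/5*(-57) = 122892/5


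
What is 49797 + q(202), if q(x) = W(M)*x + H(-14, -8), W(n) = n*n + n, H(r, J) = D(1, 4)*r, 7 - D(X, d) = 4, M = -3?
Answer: 50967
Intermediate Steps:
D(X, d) = 3 (D(X, d) = 7 - 1*4 = 7 - 4 = 3)
H(r, J) = 3*r
W(n) = n + n² (W(n) = n² + n = n + n²)
q(x) = -42 + 6*x (q(x) = (-3*(1 - 3))*x + 3*(-14) = (-3*(-2))*x - 42 = 6*x - 42 = -42 + 6*x)
49797 + q(202) = 49797 + (-42 + 6*202) = 49797 + (-42 + 1212) = 49797 + 1170 = 50967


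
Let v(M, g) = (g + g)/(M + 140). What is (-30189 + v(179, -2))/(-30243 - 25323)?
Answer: 9630295/17725554 ≈ 0.54330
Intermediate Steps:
v(M, g) = 2*g/(140 + M) (v(M, g) = (2*g)/(140 + M) = 2*g/(140 + M))
(-30189 + v(179, -2))/(-30243 - 25323) = (-30189 + 2*(-2)/(140 + 179))/(-30243 - 25323) = (-30189 + 2*(-2)/319)/(-55566) = (-30189 + 2*(-2)*(1/319))*(-1/55566) = (-30189 - 4/319)*(-1/55566) = -9630295/319*(-1/55566) = 9630295/17725554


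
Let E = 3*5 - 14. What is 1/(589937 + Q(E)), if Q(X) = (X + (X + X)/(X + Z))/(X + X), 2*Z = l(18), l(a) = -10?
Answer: 4/2359749 ≈ 1.6951e-6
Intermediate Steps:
E = 1 (E = 15 - 14 = 1)
Z = -5 (Z = (½)*(-10) = -5)
Q(X) = (X + 2*X/(-5 + X))/(2*X) (Q(X) = (X + (X + X)/(X - 5))/(X + X) = (X + (2*X)/(-5 + X))/((2*X)) = (X + 2*X/(-5 + X))*(1/(2*X)) = (X + 2*X/(-5 + X))/(2*X))
1/(589937 + Q(E)) = 1/(589937 + (-3 + 1)/(2*(-5 + 1))) = 1/(589937 + (½)*(-2)/(-4)) = 1/(589937 + (½)*(-¼)*(-2)) = 1/(589937 + ¼) = 1/(2359749/4) = 4/2359749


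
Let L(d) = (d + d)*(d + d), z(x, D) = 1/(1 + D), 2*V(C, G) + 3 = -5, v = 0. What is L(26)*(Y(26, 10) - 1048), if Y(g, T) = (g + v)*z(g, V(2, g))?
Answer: -8571680/3 ≈ -2.8572e+6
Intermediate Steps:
V(C, G) = -4 (V(C, G) = -3/2 + (½)*(-5) = -3/2 - 5/2 = -4)
L(d) = 4*d² (L(d) = (2*d)*(2*d) = 4*d²)
Y(g, T) = -g/3 (Y(g, T) = (g + 0)/(1 - 4) = g/(-3) = g*(-⅓) = -g/3)
L(26)*(Y(26, 10) - 1048) = (4*26²)*(-⅓*26 - 1048) = (4*676)*(-26/3 - 1048) = 2704*(-3170/3) = -8571680/3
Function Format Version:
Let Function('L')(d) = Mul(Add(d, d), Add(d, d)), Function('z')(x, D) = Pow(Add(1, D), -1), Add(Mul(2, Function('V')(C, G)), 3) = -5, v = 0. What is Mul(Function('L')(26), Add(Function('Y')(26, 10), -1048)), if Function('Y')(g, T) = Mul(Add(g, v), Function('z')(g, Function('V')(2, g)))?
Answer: Rational(-8571680, 3) ≈ -2.8572e+6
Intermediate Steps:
Function('V')(C, G) = -4 (Function('V')(C, G) = Add(Rational(-3, 2), Mul(Rational(1, 2), -5)) = Add(Rational(-3, 2), Rational(-5, 2)) = -4)
Function('L')(d) = Mul(4, Pow(d, 2)) (Function('L')(d) = Mul(Mul(2, d), Mul(2, d)) = Mul(4, Pow(d, 2)))
Function('Y')(g, T) = Mul(Rational(-1, 3), g) (Function('Y')(g, T) = Mul(Add(g, 0), Pow(Add(1, -4), -1)) = Mul(g, Pow(-3, -1)) = Mul(g, Rational(-1, 3)) = Mul(Rational(-1, 3), g))
Mul(Function('L')(26), Add(Function('Y')(26, 10), -1048)) = Mul(Mul(4, Pow(26, 2)), Add(Mul(Rational(-1, 3), 26), -1048)) = Mul(Mul(4, 676), Add(Rational(-26, 3), -1048)) = Mul(2704, Rational(-3170, 3)) = Rational(-8571680, 3)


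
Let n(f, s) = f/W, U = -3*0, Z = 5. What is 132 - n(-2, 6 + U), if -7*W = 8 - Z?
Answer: 382/3 ≈ 127.33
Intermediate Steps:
W = -3/7 (W = -(8 - 1*5)/7 = -(8 - 5)/7 = -⅐*3 = -3/7 ≈ -0.42857)
U = 0
n(f, s) = -7*f/3 (n(f, s) = f/(-3/7) = f*(-7/3) = -7*f/3)
132 - n(-2, 6 + U) = 132 - (-7)*(-2)/3 = 132 - 1*14/3 = 132 - 14/3 = 382/3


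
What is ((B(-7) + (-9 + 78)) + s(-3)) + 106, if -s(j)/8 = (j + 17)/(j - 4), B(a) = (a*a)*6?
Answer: 485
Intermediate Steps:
B(a) = 6*a² (B(a) = a²*6 = 6*a²)
s(j) = -8*(17 + j)/(-4 + j) (s(j) = -8*(j + 17)/(j - 4) = -8*(17 + j)/(-4 + j))
((B(-7) + (-9 + 78)) + s(-3)) + 106 = ((6*(-7)² + (-9 + 78)) + 8*(-17 - 1*(-3))/(-4 - 3)) + 106 = ((6*49 + 69) + 8*(-17 + 3)/(-7)) + 106 = ((294 + 69) + 8*(-⅐)*(-14)) + 106 = (363 + 16) + 106 = 379 + 106 = 485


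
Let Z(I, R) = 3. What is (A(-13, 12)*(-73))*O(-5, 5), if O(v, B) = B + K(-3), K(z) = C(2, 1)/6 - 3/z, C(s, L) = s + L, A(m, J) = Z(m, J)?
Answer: -2847/2 ≈ -1423.5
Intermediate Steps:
A(m, J) = 3
C(s, L) = L + s
K(z) = 1/2 - 3/z (K(z) = (1 + 2)/6 - 3/z = 3*(1/6) - 3/z = 1/2 - 3/z)
O(v, B) = 3/2 + B (O(v, B) = B + (1/2)*(-6 - 3)/(-3) = B + (1/2)*(-1/3)*(-9) = B + 3/2 = 3/2 + B)
(A(-13, 12)*(-73))*O(-5, 5) = (3*(-73))*(3/2 + 5) = -219*13/2 = -2847/2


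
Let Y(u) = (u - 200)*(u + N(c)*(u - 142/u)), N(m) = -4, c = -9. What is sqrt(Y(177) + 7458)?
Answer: sqrt(613960431)/177 ≈ 139.99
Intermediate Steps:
Y(u) = (-200 + u)*(-3*u + 568/u) (Y(u) = (u - 200)*(u - 4*(u - 142/u)) = (-200 + u)*(u + (-4*u + 568/u)) = (-200 + u)*(-3*u + 568/u))
sqrt(Y(177) + 7458) = sqrt((568 - 113600/177 - 3*177**2 + 600*177) + 7458) = sqrt((568 - 113600*1/177 - 3*31329 + 106200) + 7458) = sqrt((568 - 113600/177 - 93987 + 106200) + 7458) = sqrt(2148637/177 + 7458) = sqrt(3468703/177) = sqrt(613960431)/177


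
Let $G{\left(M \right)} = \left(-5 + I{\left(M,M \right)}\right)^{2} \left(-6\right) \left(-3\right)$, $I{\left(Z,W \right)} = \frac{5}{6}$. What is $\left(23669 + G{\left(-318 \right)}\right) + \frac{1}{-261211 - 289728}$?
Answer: $\frac{26424687255}{1101878} \approx 23982.0$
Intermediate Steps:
$I{\left(Z,W \right)} = \frac{5}{6}$ ($I{\left(Z,W \right)} = 5 \cdot \frac{1}{6} = \frac{5}{6}$)
$G{\left(M \right)} = \frac{625}{2}$ ($G{\left(M \right)} = \left(-5 + \frac{5}{6}\right)^{2} \left(-6\right) \left(-3\right) = \left(- \frac{25}{6}\right)^{2} \left(-6\right) \left(-3\right) = \frac{625}{36} \left(-6\right) \left(-3\right) = \left(- \frac{625}{6}\right) \left(-3\right) = \frac{625}{2}$)
$\left(23669 + G{\left(-318 \right)}\right) + \frac{1}{-261211 - 289728} = \left(23669 + \frac{625}{2}\right) + \frac{1}{-261211 - 289728} = \frac{47963}{2} + \frac{1}{-550939} = \frac{47963}{2} - \frac{1}{550939} = \frac{26424687255}{1101878}$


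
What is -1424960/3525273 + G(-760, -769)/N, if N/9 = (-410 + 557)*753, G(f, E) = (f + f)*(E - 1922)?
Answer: 160492869520/43357332627 ≈ 3.7016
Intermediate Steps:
G(f, E) = 2*f*(-1922 + E) (G(f, E) = (2*f)*(-1922 + E) = 2*f*(-1922 + E))
N = 996219 (N = 9*((-410 + 557)*753) = 9*(147*753) = 9*110691 = 996219)
-1424960/3525273 + G(-760, -769)/N = -1424960/3525273 + (2*(-760)*(-1922 - 769))/996219 = -1424960*1/3525273 + (2*(-760)*(-2691))*(1/996219) = -1424960/3525273 + 4090320*(1/996219) = -1424960/3525273 + 454480/110691 = 160492869520/43357332627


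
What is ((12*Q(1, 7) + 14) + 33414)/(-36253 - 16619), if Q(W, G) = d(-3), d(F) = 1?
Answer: -4180/6609 ≈ -0.63247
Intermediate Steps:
Q(W, G) = 1
((12*Q(1, 7) + 14) + 33414)/(-36253 - 16619) = ((12*1 + 14) + 33414)/(-36253 - 16619) = ((12 + 14) + 33414)/(-52872) = (26 + 33414)*(-1/52872) = 33440*(-1/52872) = -4180/6609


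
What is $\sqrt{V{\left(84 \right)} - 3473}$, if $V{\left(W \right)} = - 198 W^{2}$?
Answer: $i \sqrt{1400561} \approx 1183.5 i$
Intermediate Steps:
$\sqrt{V{\left(84 \right)} - 3473} = \sqrt{- 198 \cdot 84^{2} - 3473} = \sqrt{\left(-198\right) 7056 - 3473} = \sqrt{-1397088 - 3473} = \sqrt{-1400561} = i \sqrt{1400561}$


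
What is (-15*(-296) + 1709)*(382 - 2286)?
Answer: -11707696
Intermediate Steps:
(-15*(-296) + 1709)*(382 - 2286) = (4440 + 1709)*(-1904) = 6149*(-1904) = -11707696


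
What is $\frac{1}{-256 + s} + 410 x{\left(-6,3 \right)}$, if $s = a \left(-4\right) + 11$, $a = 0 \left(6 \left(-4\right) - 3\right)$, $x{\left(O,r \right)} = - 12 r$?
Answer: $- \frac{3616201}{245} \approx -14760.0$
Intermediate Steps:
$a = 0$ ($a = 0 \left(-24 - 3\right) = 0 \left(-27\right) = 0$)
$s = 11$ ($s = 0 \left(-4\right) + 11 = 0 + 11 = 11$)
$\frac{1}{-256 + s} + 410 x{\left(-6,3 \right)} = \frac{1}{-256 + 11} + 410 \left(\left(-12\right) 3\right) = \frac{1}{-245} + 410 \left(-36\right) = - \frac{1}{245} - 14760 = - \frac{3616201}{245}$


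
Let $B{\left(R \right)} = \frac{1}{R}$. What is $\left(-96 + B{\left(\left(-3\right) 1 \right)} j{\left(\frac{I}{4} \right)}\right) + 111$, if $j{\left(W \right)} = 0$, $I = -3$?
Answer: $15$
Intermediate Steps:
$\left(-96 + B{\left(\left(-3\right) 1 \right)} j{\left(\frac{I}{4} \right)}\right) + 111 = \left(-96 + \frac{1}{\left(-3\right) 1} \cdot 0\right) + 111 = \left(-96 + \frac{1}{-3} \cdot 0\right) + 111 = \left(-96 - 0\right) + 111 = \left(-96 + 0\right) + 111 = -96 + 111 = 15$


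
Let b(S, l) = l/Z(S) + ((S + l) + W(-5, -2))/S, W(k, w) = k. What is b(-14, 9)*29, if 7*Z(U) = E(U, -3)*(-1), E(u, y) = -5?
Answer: 13514/35 ≈ 386.11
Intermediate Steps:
Z(U) = 5/7 (Z(U) = (-5*(-1))/7 = (⅐)*5 = 5/7)
b(S, l) = 7*l/5 + (-5 + S + l)/S (b(S, l) = l/(5/7) + ((S + l) - 5)/S = l*(7/5) + (-5 + S + l)/S = 7*l/5 + (-5 + S + l)/S)
b(-14, 9)*29 = ((-5 + 9 + (⅕)*(-14)*(5 + 7*9))/(-14))*29 = -(-5 + 9 + (⅕)*(-14)*(5 + 63))/14*29 = -(-5 + 9 + (⅕)*(-14)*68)/14*29 = -(-5 + 9 - 952/5)/14*29 = -1/14*(-932/5)*29 = (466/35)*29 = 13514/35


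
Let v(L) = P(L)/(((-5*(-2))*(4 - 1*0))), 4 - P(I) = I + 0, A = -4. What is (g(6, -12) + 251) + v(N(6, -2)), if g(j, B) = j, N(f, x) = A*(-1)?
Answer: 257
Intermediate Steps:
N(f, x) = 4 (N(f, x) = -4*(-1) = 4)
P(I) = 4 - I (P(I) = 4 - (I + 0) = 4 - I)
v(L) = ⅒ - L/40 (v(L) = (4 - L)/(((-5*(-2))*(4 - 1*0))) = (4 - L)/((10*(4 + 0))) = (4 - L)/((10*4)) = (4 - L)/40 = (4 - L)*(1/40) = ⅒ - L/40)
(g(6, -12) + 251) + v(N(6, -2)) = (6 + 251) + (⅒ - 1/40*4) = 257 + (⅒ - ⅒) = 257 + 0 = 257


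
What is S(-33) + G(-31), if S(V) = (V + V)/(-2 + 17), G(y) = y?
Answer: -177/5 ≈ -35.400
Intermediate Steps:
S(V) = 2*V/15 (S(V) = (2*V)/15 = (2*V)*(1/15) = 2*V/15)
S(-33) + G(-31) = (2/15)*(-33) - 31 = -22/5 - 31 = -177/5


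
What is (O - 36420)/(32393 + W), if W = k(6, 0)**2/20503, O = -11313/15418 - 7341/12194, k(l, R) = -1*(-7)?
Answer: -128565627855975/114345797657728 ≈ -1.1244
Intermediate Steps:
k(l, R) = 7
O = -4829505/3615521 (O = -11313*1/15418 - 7341*1/12194 = -11313/15418 - 7341/12194 = -4829505/3615521 ≈ -1.3358)
W = 7/2929 (W = 7**2/20503 = 49*(1/20503) = 7/2929 ≈ 0.0023899)
(O - 36420)/(32393 + W) = (-4829505/3615521 - 36420)/(32393 + 7/2929) = -131682104325/(3615521*94879104/2929) = -131682104325/3615521*2929/94879104 = -128565627855975/114345797657728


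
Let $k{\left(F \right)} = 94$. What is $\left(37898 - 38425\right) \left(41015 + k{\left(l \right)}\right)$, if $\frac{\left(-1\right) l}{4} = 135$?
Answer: $-21664443$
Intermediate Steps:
$l = -540$ ($l = \left(-4\right) 135 = -540$)
$\left(37898 - 38425\right) \left(41015 + k{\left(l \right)}\right) = \left(37898 - 38425\right) \left(41015 + 94\right) = \left(-527\right) 41109 = -21664443$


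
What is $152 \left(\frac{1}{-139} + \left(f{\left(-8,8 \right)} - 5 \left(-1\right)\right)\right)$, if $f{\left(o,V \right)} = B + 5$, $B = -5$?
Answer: $\frac{105488}{139} \approx 758.91$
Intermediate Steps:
$f{\left(o,V \right)} = 0$ ($f{\left(o,V \right)} = -5 + 5 = 0$)
$152 \left(\frac{1}{-139} + \left(f{\left(-8,8 \right)} - 5 \left(-1\right)\right)\right) = 152 \left(\frac{1}{-139} + \left(0 - 5 \left(-1\right)\right)\right) = 152 \left(- \frac{1}{139} + \left(0 - -5\right)\right) = 152 \left(- \frac{1}{139} + \left(0 + 5\right)\right) = 152 \left(- \frac{1}{139} + 5\right) = 152 \cdot \frac{694}{139} = \frac{105488}{139}$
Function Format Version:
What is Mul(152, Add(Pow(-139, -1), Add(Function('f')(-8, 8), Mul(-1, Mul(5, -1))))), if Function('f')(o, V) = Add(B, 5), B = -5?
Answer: Rational(105488, 139) ≈ 758.91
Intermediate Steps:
Function('f')(o, V) = 0 (Function('f')(o, V) = Add(-5, 5) = 0)
Mul(152, Add(Pow(-139, -1), Add(Function('f')(-8, 8), Mul(-1, Mul(5, -1))))) = Mul(152, Add(Pow(-139, -1), Add(0, Mul(-1, Mul(5, -1))))) = Mul(152, Add(Rational(-1, 139), Add(0, Mul(-1, -5)))) = Mul(152, Add(Rational(-1, 139), Add(0, 5))) = Mul(152, Add(Rational(-1, 139), 5)) = Mul(152, Rational(694, 139)) = Rational(105488, 139)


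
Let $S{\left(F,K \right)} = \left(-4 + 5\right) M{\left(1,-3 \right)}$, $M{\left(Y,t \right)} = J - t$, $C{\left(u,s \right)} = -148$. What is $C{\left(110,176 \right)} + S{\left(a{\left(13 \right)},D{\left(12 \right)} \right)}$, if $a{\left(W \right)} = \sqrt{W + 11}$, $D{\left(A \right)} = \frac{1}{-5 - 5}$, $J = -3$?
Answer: $-148$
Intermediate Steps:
$D{\left(A \right)} = - \frac{1}{10}$ ($D{\left(A \right)} = \frac{1}{-10} = - \frac{1}{10}$)
$M{\left(Y,t \right)} = -3 - t$
$a{\left(W \right)} = \sqrt{11 + W}$
$S{\left(F,K \right)} = 0$ ($S{\left(F,K \right)} = \left(-4 + 5\right) \left(-3 - -3\right) = 1 \left(-3 + 3\right) = 1 \cdot 0 = 0$)
$C{\left(110,176 \right)} + S{\left(a{\left(13 \right)},D{\left(12 \right)} \right)} = -148 + 0 = -148$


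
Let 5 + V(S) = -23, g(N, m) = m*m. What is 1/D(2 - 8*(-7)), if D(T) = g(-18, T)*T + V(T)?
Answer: 1/195084 ≈ 5.1260e-6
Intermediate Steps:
g(N, m) = m**2
V(S) = -28 (V(S) = -5 - 23 = -28)
D(T) = -28 + T**3 (D(T) = T**2*T - 28 = T**3 - 28 = -28 + T**3)
1/D(2 - 8*(-7)) = 1/(-28 + (2 - 8*(-7))**3) = 1/(-28 + (2 + 56)**3) = 1/(-28 + 58**3) = 1/(-28 + 195112) = 1/195084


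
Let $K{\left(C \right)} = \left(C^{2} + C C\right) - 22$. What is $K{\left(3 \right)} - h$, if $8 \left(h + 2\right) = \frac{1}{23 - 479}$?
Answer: $- \frac{7295}{3648} \approx -1.9997$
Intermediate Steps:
$K{\left(C \right)} = -22 + 2 C^{2}$ ($K{\left(C \right)} = \left(C^{2} + C^{2}\right) - 22 = 2 C^{2} - 22 = -22 + 2 C^{2}$)
$h = - \frac{7297}{3648}$ ($h = -2 + \frac{1}{8 \left(23 - 479\right)} = -2 + \frac{1}{8 \left(-456\right)} = -2 + \frac{1}{8} \left(- \frac{1}{456}\right) = -2 - \frac{1}{3648} = - \frac{7297}{3648} \approx -2.0003$)
$K{\left(3 \right)} - h = \left(-22 + 2 \cdot 3^{2}\right) - - \frac{7297}{3648} = \left(-22 + 2 \cdot 9\right) + \frac{7297}{3648} = \left(-22 + 18\right) + \frac{7297}{3648} = -4 + \frac{7297}{3648} = - \frac{7295}{3648}$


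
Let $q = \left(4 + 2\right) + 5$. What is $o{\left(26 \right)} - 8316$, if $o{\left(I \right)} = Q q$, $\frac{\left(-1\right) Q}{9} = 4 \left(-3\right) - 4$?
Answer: $-6732$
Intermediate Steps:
$q = 11$ ($q = 6 + 5 = 11$)
$Q = 144$ ($Q = - 9 \left(4 \left(-3\right) - 4\right) = - 9 \left(-12 - 4\right) = \left(-9\right) \left(-16\right) = 144$)
$o{\left(I \right)} = 1584$ ($o{\left(I \right)} = 144 \cdot 11 = 1584$)
$o{\left(26 \right)} - 8316 = 1584 - 8316 = -6732$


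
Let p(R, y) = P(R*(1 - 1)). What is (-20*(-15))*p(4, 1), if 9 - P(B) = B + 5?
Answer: 1200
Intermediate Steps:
P(B) = 4 - B (P(B) = 9 - (B + 5) = 9 - (5 + B) = 9 + (-5 - B) = 4 - B)
p(R, y) = 4 (p(R, y) = 4 - R*(1 - 1) = 4 - R*0 = 4 - 1*0 = 4 + 0 = 4)
(-20*(-15))*p(4, 1) = -20*(-15)*4 = 300*4 = 1200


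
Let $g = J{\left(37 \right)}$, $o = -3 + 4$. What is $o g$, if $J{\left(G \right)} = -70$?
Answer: $-70$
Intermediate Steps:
$o = 1$
$g = -70$
$o g = 1 \left(-70\right) = -70$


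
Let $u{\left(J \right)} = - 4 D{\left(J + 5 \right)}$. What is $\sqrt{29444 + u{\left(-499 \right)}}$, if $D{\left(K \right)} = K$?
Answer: $2 \sqrt{7855} \approx 177.26$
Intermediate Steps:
$u{\left(J \right)} = -20 - 4 J$ ($u{\left(J \right)} = - 4 \left(J + 5\right) = - 4 \left(5 + J\right) = -20 - 4 J$)
$\sqrt{29444 + u{\left(-499 \right)}} = \sqrt{29444 - -1976} = \sqrt{29444 + \left(-20 + 1996\right)} = \sqrt{29444 + 1976} = \sqrt{31420} = 2 \sqrt{7855}$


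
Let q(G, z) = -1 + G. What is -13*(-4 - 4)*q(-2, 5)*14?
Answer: -4368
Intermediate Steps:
-13*(-4 - 4)*q(-2, 5)*14 = -13*(-4 - 4)*(-1 - 2)*14 = -(-104)*(-3)*14 = -13*24*14 = -312*14 = -4368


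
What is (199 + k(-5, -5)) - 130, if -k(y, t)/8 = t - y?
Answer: 69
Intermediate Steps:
k(y, t) = -8*t + 8*y (k(y, t) = -8*(t - y) = -8*t + 8*y)
(199 + k(-5, -5)) - 130 = (199 + (-8*(-5) + 8*(-5))) - 130 = (199 + (40 - 40)) - 130 = (199 + 0) - 130 = 199 - 130 = 69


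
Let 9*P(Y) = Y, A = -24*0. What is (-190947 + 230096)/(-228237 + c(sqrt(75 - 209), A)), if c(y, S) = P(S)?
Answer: -39149/228237 ≈ -0.17153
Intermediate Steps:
A = 0
P(Y) = Y/9
c(y, S) = S/9
(-190947 + 230096)/(-228237 + c(sqrt(75 - 209), A)) = (-190947 + 230096)/(-228237 + (1/9)*0) = 39149/(-228237 + 0) = 39149/(-228237) = 39149*(-1/228237) = -39149/228237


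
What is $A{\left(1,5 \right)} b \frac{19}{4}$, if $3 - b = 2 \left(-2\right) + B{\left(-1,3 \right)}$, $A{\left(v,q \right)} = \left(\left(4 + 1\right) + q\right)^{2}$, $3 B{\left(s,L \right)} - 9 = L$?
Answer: $1425$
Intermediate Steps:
$B{\left(s,L \right)} = 3 + \frac{L}{3}$
$A{\left(v,q \right)} = \left(5 + q\right)^{2}$
$b = 3$ ($b = 3 - \left(2 \left(-2\right) + \left(3 + \frac{1}{3} \cdot 3\right)\right) = 3 - \left(-4 + \left(3 + 1\right)\right) = 3 - \left(-4 + 4\right) = 3 - 0 = 3 + 0 = 3$)
$A{\left(1,5 \right)} b \frac{19}{4} = \left(5 + 5\right)^{2} \cdot 3 \cdot \frac{19}{4} = 10^{2} \cdot 3 \cdot 19 \cdot \frac{1}{4} = 100 \cdot 3 \cdot \frac{19}{4} = 300 \cdot \frac{19}{4} = 1425$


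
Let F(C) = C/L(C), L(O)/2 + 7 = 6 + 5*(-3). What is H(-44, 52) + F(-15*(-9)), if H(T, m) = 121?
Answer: 3737/32 ≈ 116.78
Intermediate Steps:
L(O) = -32 (L(O) = -14 + 2*(6 + 5*(-3)) = -14 + 2*(6 - 15) = -14 + 2*(-9) = -14 - 18 = -32)
F(C) = -C/32 (F(C) = C/(-32) = C*(-1/32) = -C/32)
H(-44, 52) + F(-15*(-9)) = 121 - (-15)*(-9)/32 = 121 - 1/32*135 = 121 - 135/32 = 3737/32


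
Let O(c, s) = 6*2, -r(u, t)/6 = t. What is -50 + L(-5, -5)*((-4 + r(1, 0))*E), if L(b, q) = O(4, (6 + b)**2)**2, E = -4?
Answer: 2254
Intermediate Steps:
r(u, t) = -6*t
O(c, s) = 12
L(b, q) = 144 (L(b, q) = 12**2 = 144)
-50 + L(-5, -5)*((-4 + r(1, 0))*E) = -50 + 144*((-4 - 6*0)*(-4)) = -50 + 144*((-4 + 0)*(-4)) = -50 + 144*(-4*(-4)) = -50 + 144*16 = -50 + 2304 = 2254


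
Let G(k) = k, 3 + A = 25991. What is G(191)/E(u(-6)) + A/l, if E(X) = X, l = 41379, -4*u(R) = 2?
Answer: -15780790/41379 ≈ -381.37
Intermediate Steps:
A = 25988 (A = -3 + 25991 = 25988)
u(R) = -½ (u(R) = -¼*2 = -½)
G(191)/E(u(-6)) + A/l = 191/(-½) + 25988/41379 = 191*(-2) + 25988*(1/41379) = -382 + 25988/41379 = -15780790/41379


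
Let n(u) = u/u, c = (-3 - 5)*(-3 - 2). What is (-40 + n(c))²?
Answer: 1521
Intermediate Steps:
c = 40 (c = -8*(-5) = 40)
n(u) = 1
(-40 + n(c))² = (-40 + 1)² = (-39)² = 1521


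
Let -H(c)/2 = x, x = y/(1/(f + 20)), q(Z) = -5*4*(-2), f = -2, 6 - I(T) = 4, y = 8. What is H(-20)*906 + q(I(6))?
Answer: -260888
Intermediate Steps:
I(T) = 2 (I(T) = 6 - 1*4 = 6 - 4 = 2)
q(Z) = 40 (q(Z) = -20*(-2) = 40)
x = 144 (x = 8/(1/(-2 + 20)) = 8/(1/18) = 8*18 = 144)
H(c) = -288 (H(c) = -2*144 = -288)
H(-20)*906 + q(I(6)) = -288*906 + 40 = -260928 + 40 = -260888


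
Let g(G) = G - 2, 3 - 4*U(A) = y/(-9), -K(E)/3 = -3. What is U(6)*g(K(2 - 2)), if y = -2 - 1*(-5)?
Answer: 35/6 ≈ 5.8333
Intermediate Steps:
K(E) = 9 (K(E) = -3*(-3) = 9)
y = 3 (y = -2 + 5 = 3)
U(A) = 5/6 (U(A) = 3/4 - 3/(4*(-9)) = 3/4 - 3*(-1)/(4*9) = 3/4 - 1/4*(-1/3) = 3/4 + 1/12 = 5/6)
g(G) = -2 + G
U(6)*g(K(2 - 2)) = 5*(-2 + 9)/6 = (5/6)*7 = 35/6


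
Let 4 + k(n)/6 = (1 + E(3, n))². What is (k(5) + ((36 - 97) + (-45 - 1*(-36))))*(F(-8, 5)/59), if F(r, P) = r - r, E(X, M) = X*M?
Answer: 0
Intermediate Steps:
E(X, M) = M*X
k(n) = -24 + 6*(1 + 3*n)² (k(n) = -24 + 6*(1 + n*3)² = -24 + 6*(1 + 3*n)²)
F(r, P) = 0
(k(5) + ((36 - 97) + (-45 - 1*(-36))))*(F(-8, 5)/59) = ((-24 + 6*(1 + 3*5)²) + ((36 - 97) + (-45 - 1*(-36))))*(0/59) = ((-24 + 6*(1 + 15)²) + (-61 + (-45 + 36)))*(0*(1/59)) = ((-24 + 6*16²) + (-61 - 9))*0 = ((-24 + 6*256) - 70)*0 = ((-24 + 1536) - 70)*0 = (1512 - 70)*0 = 1442*0 = 0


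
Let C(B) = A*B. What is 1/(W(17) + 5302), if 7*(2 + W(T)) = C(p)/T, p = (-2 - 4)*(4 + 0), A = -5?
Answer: 119/630820 ≈ 0.00018864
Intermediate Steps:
p = -24 (p = -6*4 = -24)
C(B) = -5*B
W(T) = -2 + 120/(7*T) (W(T) = -2 + ((-5*(-24))/T)/7 = -2 + (120/T)/7 = -2 + 120/(7*T))
1/(W(17) + 5302) = 1/((-2 + (120/7)/17) + 5302) = 1/((-2 + (120/7)*(1/17)) + 5302) = 1/((-2 + 120/119) + 5302) = 1/(-118/119 + 5302) = 1/(630820/119) = 119/630820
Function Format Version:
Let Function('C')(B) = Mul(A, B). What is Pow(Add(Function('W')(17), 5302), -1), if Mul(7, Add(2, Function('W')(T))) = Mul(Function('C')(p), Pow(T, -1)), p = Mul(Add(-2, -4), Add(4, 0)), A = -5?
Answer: Rational(119, 630820) ≈ 0.00018864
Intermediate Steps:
p = -24 (p = Mul(-6, 4) = -24)
Function('C')(B) = Mul(-5, B)
Function('W')(T) = Add(-2, Mul(Rational(120, 7), Pow(T, -1))) (Function('W')(T) = Add(-2, Mul(Rational(1, 7), Mul(Mul(-5, -24), Pow(T, -1)))) = Add(-2, Mul(Rational(1, 7), Mul(120, Pow(T, -1)))) = Add(-2, Mul(Rational(120, 7), Pow(T, -1))))
Pow(Add(Function('W')(17), 5302), -1) = Pow(Add(Add(-2, Mul(Rational(120, 7), Pow(17, -1))), 5302), -1) = Pow(Add(Add(-2, Mul(Rational(120, 7), Rational(1, 17))), 5302), -1) = Pow(Add(Add(-2, Rational(120, 119)), 5302), -1) = Pow(Add(Rational(-118, 119), 5302), -1) = Pow(Rational(630820, 119), -1) = Rational(119, 630820)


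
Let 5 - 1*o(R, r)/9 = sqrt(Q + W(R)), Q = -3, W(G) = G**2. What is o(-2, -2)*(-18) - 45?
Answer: -693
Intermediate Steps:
o(R, r) = 45 - 9*sqrt(-3 + R**2)
o(-2, -2)*(-18) - 45 = (45 - 9*sqrt(-3 + (-2)**2))*(-18) - 45 = (45 - 9*sqrt(-3 + 4))*(-18) - 45 = (45 - 9*sqrt(1))*(-18) - 45 = (45 - 9*1)*(-18) - 45 = (45 - 9)*(-18) - 45 = 36*(-18) - 45 = -648 - 45 = -693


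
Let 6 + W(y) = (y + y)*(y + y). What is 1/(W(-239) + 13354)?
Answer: 1/241832 ≈ 4.1351e-6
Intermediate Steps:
W(y) = -6 + 4*y² (W(y) = -6 + (y + y)*(y + y) = -6 + (2*y)*(2*y) = -6 + 4*y²)
1/(W(-239) + 13354) = 1/((-6 + 4*(-239)²) + 13354) = 1/((-6 + 4*57121) + 13354) = 1/((-6 + 228484) + 13354) = 1/(228478 + 13354) = 1/241832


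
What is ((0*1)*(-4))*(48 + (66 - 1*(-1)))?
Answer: 0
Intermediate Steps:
((0*1)*(-4))*(48 + (66 - 1*(-1))) = (0*(-4))*(48 + (66 + 1)) = 0*(48 + 67) = 0*115 = 0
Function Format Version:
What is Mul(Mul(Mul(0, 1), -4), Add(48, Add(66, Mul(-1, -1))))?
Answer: 0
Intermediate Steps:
Mul(Mul(Mul(0, 1), -4), Add(48, Add(66, Mul(-1, -1)))) = Mul(Mul(0, -4), Add(48, Add(66, 1))) = Mul(0, Add(48, 67)) = Mul(0, 115) = 0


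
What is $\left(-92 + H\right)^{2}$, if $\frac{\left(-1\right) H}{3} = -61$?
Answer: $8281$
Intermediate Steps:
$H = 183$ ($H = \left(-3\right) \left(-61\right) = 183$)
$\left(-92 + H\right)^{2} = \left(-92 + 183\right)^{2} = 91^{2} = 8281$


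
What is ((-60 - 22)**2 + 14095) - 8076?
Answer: 12743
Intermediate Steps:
((-60 - 22)**2 + 14095) - 8076 = ((-82)**2 + 14095) - 8076 = (6724 + 14095) - 8076 = 20819 - 8076 = 12743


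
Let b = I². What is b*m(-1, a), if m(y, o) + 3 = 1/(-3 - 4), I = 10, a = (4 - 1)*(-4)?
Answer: -2200/7 ≈ -314.29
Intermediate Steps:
a = -12 (a = 3*(-4) = -12)
m(y, o) = -22/7 (m(y, o) = -3 + 1/(-3 - 4) = -3 + 1/(-7) = -3 - ⅐ = -22/7)
b = 100 (b = 10² = 100)
b*m(-1, a) = 100*(-22/7) = -2200/7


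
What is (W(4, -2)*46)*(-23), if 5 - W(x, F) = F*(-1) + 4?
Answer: 1058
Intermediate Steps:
W(x, F) = 1 + F (W(x, F) = 5 - (F*(-1) + 4) = 5 - (-F + 4) = 5 - (4 - F) = 5 + (-4 + F) = 1 + F)
(W(4, -2)*46)*(-23) = ((1 - 2)*46)*(-23) = -1*46*(-23) = -46*(-23) = 1058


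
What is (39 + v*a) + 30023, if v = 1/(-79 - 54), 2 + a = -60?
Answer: 3998308/133 ≈ 30062.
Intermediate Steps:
a = -62 (a = -2 - 60 = -62)
v = -1/133 (v = 1/(-133) = -1/133 ≈ -0.0075188)
(39 + v*a) + 30023 = (39 - 1/133*(-62)) + 30023 = (39 + 62/133) + 30023 = 5249/133 + 30023 = 3998308/133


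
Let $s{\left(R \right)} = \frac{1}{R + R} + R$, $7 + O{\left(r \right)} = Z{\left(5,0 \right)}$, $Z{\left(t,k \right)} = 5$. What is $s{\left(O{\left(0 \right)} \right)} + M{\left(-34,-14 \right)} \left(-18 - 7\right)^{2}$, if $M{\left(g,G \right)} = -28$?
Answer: $- \frac{70009}{4} \approx -17502.0$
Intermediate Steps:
$O{\left(r \right)} = -2$ ($O{\left(r \right)} = -7 + 5 = -2$)
$s{\left(R \right)} = R + \frac{1}{2 R}$ ($s{\left(R \right)} = \frac{1}{2 R} + R = R + \frac{1}{2 R}$)
$s{\left(O{\left(0 \right)} \right)} + M{\left(-34,-14 \right)} \left(-18 - 7\right)^{2} = \left(-2 + \frac{1}{2 \left(-2\right)}\right) - 28 \left(-18 - 7\right)^{2} = \left(-2 + \frac{1}{2} \left(- \frac{1}{2}\right)\right) - 28 \left(-25\right)^{2} = \left(-2 - \frac{1}{4}\right) - 17500 = - \frac{9}{4} - 17500 = - \frac{70009}{4}$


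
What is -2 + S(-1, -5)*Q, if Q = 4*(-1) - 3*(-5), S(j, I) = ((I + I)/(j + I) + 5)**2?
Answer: 4382/9 ≈ 486.89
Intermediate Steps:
S(j, I) = (5 + 2*I/(I + j))**2 (S(j, I) = ((2*I)/(I + j) + 5)**2 = (2*I/(I + j) + 5)**2 = (5 + 2*I/(I + j))**2)
Q = 11 (Q = -4 + 15 = 11)
-2 + S(-1, -5)*Q = -2 + ((5*(-1) + 7*(-5))**2/(-5 - 1)**2)*11 = -2 + ((-5 - 35)**2/(-6)**2)*11 = -2 + ((1/36)*(-40)**2)*11 = -2 + ((1/36)*1600)*11 = -2 + (400/9)*11 = -2 + 4400/9 = 4382/9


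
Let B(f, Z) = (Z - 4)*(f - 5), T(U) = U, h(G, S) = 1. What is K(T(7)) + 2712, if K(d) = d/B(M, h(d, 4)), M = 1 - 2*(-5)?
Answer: 48809/18 ≈ 2711.6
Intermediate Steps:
M = 11 (M = 1 + 10 = 11)
B(f, Z) = (-5 + f)*(-4 + Z) (B(f, Z) = (-4 + Z)*(-5 + f) = (-5 + f)*(-4 + Z))
K(d) = -d/18 (K(d) = d/(20 - 5*1 - 4*11 + 1*11) = d/(20 - 5 - 44 + 11) = d/(-18) = d*(-1/18) = -d/18)
K(T(7)) + 2712 = -1/18*7 + 2712 = -7/18 + 2712 = 48809/18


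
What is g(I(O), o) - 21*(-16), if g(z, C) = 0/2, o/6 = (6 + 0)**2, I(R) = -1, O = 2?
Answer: 336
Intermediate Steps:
o = 216 (o = 6*(6 + 0)**2 = 6*6**2 = 6*36 = 216)
g(z, C) = 0 (g(z, C) = 0*(1/2) = 0)
g(I(O), o) - 21*(-16) = 0 - 21*(-16) = 0 + 336 = 336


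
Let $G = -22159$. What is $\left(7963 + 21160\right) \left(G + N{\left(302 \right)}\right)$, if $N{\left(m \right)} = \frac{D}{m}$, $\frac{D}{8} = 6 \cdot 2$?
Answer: $- \frac{97444422203}{151} \approx -6.4533 \cdot 10^{8}$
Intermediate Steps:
$D = 96$ ($D = 8 \cdot 6 \cdot 2 = 8 \cdot 12 = 96$)
$N{\left(m \right)} = \frac{96}{m}$
$\left(7963 + 21160\right) \left(G + N{\left(302 \right)}\right) = \left(7963 + 21160\right) \left(-22159 + \frac{96}{302}\right) = 29123 \left(-22159 + 96 \cdot \frac{1}{302}\right) = 29123 \left(-22159 + \frac{48}{151}\right) = 29123 \left(- \frac{3345961}{151}\right) = - \frac{97444422203}{151}$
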